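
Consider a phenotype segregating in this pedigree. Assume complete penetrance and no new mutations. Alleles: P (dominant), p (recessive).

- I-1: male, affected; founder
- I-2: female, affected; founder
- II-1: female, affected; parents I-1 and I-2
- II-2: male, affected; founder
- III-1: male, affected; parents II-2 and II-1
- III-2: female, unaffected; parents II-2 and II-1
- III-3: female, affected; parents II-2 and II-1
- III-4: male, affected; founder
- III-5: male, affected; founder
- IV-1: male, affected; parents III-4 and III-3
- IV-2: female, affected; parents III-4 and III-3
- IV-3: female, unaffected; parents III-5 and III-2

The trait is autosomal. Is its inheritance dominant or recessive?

II-2 and II-1 are both affected yet have an unaffected child III-2. Under a recessive model two affected parents are homozygous and every child would be affected, so the trait cannot be recessive.

dominant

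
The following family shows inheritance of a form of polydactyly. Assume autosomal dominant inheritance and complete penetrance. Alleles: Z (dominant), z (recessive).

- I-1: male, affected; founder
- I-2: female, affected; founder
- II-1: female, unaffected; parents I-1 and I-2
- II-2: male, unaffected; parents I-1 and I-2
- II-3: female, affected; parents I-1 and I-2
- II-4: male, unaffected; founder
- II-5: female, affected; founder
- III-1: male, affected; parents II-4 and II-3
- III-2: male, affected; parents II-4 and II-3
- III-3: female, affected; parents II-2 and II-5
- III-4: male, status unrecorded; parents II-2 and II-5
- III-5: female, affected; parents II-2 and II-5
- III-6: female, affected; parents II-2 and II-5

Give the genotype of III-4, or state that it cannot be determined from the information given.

cannot be determined

III-4's phenotype is unrecorded, and no parent or child forces a single allele at both positions; consistent genotype assignments exist with III-4 as Zz or zz.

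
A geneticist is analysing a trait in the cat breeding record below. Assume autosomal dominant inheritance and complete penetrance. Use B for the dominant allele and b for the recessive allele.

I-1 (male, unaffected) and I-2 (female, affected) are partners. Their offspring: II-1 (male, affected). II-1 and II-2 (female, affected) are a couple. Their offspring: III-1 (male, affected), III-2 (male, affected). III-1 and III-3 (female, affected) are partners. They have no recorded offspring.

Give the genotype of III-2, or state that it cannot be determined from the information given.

III-2's phenotype allows BB or Bb, and no parent or child forces a single allele at both positions; consistent genotype assignments exist with III-2 as BB or Bb.

cannot be determined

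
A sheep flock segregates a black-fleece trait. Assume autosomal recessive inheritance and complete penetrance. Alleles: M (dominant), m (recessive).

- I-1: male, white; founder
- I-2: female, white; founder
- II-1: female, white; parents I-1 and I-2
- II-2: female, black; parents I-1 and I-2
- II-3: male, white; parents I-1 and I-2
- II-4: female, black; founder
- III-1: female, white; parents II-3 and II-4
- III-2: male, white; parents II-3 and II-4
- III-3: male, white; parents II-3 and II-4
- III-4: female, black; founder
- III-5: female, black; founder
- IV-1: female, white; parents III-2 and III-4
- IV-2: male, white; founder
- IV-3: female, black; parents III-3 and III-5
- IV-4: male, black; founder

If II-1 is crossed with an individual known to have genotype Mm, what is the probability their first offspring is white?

I-1 is white so carries M and passed m to II-2 (mm), so I-1 is Mm.
I-2 is white so carries M and passed m to II-2 (mm), so I-2 is Mm.
II-1 is a white offspring of I-1 (Mm) × I-2 (Mm), whose cross gives 1/4 MM : 1/2 Mm : 1/4 mm; conditioning on being white, II-1 is MM with probability 1/3, Mm with probability 2/3.
Summing over parental genotype combinations, P(offspring is white) = 1/3·1 + 2/3·3/4 = 5/6.

5/6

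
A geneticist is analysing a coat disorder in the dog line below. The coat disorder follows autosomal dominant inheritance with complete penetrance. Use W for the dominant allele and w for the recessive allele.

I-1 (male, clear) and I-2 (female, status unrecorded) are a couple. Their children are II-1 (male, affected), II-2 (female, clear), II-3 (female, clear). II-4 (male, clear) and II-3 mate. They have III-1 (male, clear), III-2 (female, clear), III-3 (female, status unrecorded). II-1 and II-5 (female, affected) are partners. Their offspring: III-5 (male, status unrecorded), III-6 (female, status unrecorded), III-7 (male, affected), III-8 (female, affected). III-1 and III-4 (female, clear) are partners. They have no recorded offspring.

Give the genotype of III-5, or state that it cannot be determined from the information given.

III-5's phenotype is unrecorded, and no parent or child forces a single allele at both positions; consistent genotype assignments exist with III-5 as WW or Ww or ww.

cannot be determined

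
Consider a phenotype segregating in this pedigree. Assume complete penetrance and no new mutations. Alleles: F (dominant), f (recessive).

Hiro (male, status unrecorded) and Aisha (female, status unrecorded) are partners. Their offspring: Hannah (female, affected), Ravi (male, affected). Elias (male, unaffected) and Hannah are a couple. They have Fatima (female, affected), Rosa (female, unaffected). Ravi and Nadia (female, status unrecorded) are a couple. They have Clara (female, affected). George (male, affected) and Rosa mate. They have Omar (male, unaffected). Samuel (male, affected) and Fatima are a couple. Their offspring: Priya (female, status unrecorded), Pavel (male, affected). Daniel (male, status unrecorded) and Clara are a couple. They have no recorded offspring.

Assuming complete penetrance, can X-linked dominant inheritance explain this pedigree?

Yes

A consistent assignment under X-linked dominant exists: Hiro X^F Y, Aisha X^F X^f, Hannah X^F X^f, Ravi X^F Y, Elias X^f Y, Nadia X^F X^F, Fatima X^F X^f, Rosa X^f X^f, George X^F Y, Samuel X^F Y, Clara X^F X^F, Daniel X^F Y, Omar X^f Y, Priya X^F X^F, Pavel X^F Y.
In this assignment every recorded phenotype matches its genotype and every non-founder's genotype is obtainable from its parents' genotypes, so the pedigree is consistent.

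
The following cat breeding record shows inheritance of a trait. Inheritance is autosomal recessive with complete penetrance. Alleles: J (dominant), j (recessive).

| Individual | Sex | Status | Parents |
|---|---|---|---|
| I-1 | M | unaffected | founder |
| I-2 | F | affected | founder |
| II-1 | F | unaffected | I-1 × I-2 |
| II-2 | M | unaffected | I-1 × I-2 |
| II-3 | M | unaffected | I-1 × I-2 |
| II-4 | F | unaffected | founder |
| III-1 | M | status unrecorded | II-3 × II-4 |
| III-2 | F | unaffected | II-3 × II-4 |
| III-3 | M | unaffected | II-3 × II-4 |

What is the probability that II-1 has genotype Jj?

II-1 is unaffected so carries J and received j from I-2 (jj), so II-1 is Jj, giving P(Jj) = 1.

1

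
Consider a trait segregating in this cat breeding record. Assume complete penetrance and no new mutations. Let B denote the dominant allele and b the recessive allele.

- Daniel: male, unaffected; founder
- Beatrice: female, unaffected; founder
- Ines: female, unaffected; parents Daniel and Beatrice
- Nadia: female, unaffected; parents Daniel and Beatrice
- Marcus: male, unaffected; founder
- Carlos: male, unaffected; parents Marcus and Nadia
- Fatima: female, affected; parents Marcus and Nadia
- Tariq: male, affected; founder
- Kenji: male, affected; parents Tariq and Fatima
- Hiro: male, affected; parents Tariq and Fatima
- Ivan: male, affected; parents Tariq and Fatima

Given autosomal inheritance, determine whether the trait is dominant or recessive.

recessive

Marcus and Nadia are both unaffected yet have an affected child Fatima. Under dominance, an affected child requires at least one affected parent, so the trait cannot be dominant.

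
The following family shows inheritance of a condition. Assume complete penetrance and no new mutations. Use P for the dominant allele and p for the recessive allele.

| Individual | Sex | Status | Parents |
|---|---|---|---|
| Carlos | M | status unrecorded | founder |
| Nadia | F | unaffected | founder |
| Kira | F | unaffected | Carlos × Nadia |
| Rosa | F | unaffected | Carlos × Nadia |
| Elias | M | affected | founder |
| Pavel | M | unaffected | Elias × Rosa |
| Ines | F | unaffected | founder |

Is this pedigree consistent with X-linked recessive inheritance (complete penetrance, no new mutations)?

Yes

A consistent assignment under X-linked recessive exists: Carlos X^P Y, Nadia X^P X^P, Kira X^P X^P, Rosa X^P X^P, Elias X^p Y, Pavel X^P Y, Ines X^P X^P.
In this assignment every recorded phenotype matches its genotype and every non-founder's genotype is obtainable from its parents' genotypes, so the pedigree is consistent.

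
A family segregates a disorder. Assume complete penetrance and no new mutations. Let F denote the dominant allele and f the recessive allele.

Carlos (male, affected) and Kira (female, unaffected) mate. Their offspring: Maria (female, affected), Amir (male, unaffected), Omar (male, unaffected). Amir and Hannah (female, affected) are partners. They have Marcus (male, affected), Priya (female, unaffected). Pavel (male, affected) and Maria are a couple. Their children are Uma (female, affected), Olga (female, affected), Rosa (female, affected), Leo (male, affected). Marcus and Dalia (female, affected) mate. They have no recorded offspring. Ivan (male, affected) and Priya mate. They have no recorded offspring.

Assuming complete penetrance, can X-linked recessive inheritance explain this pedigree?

Yes

A consistent assignment under X-linked recessive exists: Carlos X^f Y, Kira X^F X^f, Maria X^f X^f, Amir X^F Y, Omar X^F Y, Hannah X^f X^f, Pavel X^f Y, Marcus X^f Y, Priya X^F X^f, Dalia X^f X^f, Ivan X^f Y, Uma X^f X^f, Olga X^f X^f, Rosa X^f X^f, Leo X^f Y.
In this assignment every recorded phenotype matches its genotype and every non-founder's genotype is obtainable from its parents' genotypes, so the pedigree is consistent.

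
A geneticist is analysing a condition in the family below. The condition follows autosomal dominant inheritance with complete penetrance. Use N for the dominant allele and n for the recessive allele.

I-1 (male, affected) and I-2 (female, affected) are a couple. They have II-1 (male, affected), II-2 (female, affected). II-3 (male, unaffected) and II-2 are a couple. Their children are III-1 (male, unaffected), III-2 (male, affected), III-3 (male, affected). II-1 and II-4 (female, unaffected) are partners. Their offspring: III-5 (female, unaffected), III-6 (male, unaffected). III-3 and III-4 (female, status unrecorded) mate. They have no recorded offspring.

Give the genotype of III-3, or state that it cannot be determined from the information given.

From phenotype alone, III-3 is NN or Nn.
III-3 is affected so carries N and received n from II-3 (nn), so III-3 is Nn.

Nn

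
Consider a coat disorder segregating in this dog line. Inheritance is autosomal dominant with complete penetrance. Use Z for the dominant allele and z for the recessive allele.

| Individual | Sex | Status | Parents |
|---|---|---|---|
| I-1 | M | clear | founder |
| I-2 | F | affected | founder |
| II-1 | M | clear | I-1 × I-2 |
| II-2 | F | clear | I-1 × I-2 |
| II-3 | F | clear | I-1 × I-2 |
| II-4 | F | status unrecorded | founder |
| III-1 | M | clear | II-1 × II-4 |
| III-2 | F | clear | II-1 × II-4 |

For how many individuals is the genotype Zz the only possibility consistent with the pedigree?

1

Obligate heterozygotes: I-2 is affected so carries Z and passed z to II-1 (zz), so I-2 is Zz.
Every other individual is either homozygous by phenotype or has at least one consistent homozygous assignment, so the count is 1.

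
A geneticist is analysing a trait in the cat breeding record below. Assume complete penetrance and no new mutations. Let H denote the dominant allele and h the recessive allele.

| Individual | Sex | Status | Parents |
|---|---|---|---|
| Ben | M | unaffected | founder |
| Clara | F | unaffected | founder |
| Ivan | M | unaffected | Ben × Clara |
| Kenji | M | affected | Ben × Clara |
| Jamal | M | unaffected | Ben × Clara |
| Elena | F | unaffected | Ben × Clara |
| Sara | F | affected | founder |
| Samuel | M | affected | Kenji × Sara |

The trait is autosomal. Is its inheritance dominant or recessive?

recessive

Ben and Clara are both unaffected yet have an affected child Kenji. Under dominance, an affected child requires at least one affected parent, so the trait cannot be dominant.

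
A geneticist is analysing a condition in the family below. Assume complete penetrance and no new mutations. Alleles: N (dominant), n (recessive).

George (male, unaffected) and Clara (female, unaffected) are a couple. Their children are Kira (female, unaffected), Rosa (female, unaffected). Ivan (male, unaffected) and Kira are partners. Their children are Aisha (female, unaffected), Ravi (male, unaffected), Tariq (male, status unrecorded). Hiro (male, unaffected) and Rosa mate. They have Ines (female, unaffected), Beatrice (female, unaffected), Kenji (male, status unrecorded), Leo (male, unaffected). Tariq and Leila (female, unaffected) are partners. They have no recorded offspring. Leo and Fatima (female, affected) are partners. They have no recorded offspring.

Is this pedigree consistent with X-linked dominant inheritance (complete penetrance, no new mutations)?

A consistent assignment under X-linked dominant exists: George X^n Y, Clara X^n X^n, Kira X^n X^n, Rosa X^n X^n, Ivan X^n Y, Hiro X^n Y, Aisha X^n X^n, Ravi X^n Y, Tariq X^n Y, Leila X^n X^n, Ines X^n X^n, Beatrice X^n X^n, Kenji X^n Y, Leo X^n Y, Fatima X^N X^N.
In this assignment every recorded phenotype matches its genotype and every non-founder's genotype is obtainable from its parents' genotypes, so the pedigree is consistent.

Yes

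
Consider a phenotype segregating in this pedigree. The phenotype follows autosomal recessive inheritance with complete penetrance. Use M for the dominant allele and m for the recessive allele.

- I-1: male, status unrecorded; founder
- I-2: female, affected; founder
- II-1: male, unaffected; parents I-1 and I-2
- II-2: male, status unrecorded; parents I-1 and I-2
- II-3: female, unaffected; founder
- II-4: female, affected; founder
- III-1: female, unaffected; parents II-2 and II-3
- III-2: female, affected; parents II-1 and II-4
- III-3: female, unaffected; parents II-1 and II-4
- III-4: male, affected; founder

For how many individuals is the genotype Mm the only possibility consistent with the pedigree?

2

Obligate heterozygotes: II-1 is unaffected so carries M and received m from I-2 (mm), so II-1 is Mm; III-3 is unaffected so carries M and received m from II-4 (mm), so III-3 is Mm.
Every other individual is either homozygous by phenotype or has at least one consistent homozygous assignment, so the count is 2.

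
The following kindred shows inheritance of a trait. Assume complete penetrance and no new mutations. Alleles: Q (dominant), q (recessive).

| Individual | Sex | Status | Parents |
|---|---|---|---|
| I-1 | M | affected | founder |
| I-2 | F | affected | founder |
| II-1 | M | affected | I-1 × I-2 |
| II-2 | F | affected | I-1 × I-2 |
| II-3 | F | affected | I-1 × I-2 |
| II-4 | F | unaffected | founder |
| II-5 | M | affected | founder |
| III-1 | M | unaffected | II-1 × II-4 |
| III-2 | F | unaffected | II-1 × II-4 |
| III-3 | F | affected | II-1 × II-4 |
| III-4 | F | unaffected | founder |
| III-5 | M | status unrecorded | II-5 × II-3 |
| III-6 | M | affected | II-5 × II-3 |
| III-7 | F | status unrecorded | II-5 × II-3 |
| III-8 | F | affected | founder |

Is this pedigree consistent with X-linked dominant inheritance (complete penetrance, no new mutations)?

Under X-linked dominant, III-2 (unaffected, female) cannot arise from II-1 (affected) × II-4 (unaffected).

No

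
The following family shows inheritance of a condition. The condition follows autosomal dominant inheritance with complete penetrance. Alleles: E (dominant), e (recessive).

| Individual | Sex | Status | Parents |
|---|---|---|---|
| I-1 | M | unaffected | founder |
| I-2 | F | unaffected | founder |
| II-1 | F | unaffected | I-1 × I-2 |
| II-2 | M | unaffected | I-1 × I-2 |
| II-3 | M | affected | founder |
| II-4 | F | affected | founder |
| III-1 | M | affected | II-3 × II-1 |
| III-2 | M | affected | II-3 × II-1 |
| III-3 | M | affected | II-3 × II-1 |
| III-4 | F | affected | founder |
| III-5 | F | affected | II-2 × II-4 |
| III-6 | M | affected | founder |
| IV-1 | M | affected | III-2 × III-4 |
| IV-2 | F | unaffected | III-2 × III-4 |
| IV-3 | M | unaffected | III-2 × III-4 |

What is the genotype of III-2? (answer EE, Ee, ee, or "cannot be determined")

From phenotype alone, III-2 is EE or Ee.
III-2 is affected so carries E and received e from II-1 (ee), so III-2 is Ee.

Ee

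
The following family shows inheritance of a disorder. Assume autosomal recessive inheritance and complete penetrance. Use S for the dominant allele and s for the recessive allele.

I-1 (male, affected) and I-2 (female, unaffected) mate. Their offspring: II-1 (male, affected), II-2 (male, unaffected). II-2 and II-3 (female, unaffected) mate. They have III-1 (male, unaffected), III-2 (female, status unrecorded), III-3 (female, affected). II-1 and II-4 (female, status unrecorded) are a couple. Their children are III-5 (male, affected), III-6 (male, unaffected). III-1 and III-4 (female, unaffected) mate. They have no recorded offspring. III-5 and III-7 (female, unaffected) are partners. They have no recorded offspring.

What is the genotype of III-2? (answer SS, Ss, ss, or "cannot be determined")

cannot be determined

III-2's phenotype is unrecorded, and no parent or child forces a single allele at both positions; consistent genotype assignments exist with III-2 as SS or Ss or ss.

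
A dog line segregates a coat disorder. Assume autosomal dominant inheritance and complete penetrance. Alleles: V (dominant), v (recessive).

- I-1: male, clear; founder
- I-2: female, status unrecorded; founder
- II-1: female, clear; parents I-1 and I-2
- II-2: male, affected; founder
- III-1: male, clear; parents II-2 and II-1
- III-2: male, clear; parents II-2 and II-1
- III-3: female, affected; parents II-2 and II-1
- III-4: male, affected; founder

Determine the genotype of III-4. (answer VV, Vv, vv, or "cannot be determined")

III-4's phenotype allows VV or Vv, and no parent or child forces a single allele at both positions; consistent genotype assignments exist with III-4 as VV or Vv.

cannot be determined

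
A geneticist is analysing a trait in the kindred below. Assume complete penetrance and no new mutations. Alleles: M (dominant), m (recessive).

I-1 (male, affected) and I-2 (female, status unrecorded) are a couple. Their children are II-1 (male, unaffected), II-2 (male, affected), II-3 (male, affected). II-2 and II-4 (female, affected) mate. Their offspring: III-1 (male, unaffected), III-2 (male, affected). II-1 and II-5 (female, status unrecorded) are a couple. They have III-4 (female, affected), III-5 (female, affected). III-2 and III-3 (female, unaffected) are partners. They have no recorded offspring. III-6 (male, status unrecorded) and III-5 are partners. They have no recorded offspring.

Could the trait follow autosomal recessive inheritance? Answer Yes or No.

No

Under autosomal recessive, III-1 (unaffected, male) cannot arise from II-2 (affected) × II-4 (affected).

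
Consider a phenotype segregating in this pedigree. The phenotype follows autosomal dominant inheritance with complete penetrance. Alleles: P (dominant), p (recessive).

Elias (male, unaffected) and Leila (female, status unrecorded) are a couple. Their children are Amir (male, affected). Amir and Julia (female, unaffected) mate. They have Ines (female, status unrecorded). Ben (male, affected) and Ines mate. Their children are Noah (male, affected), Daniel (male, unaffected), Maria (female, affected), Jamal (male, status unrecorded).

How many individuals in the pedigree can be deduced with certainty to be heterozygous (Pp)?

2

Obligate heterozygotes: Amir is affected so carries P and received p from Elias (pp), so Amir is Pp; Ben is affected so carries P and passed p to Daniel (pp), so Ben is Pp.
Every other individual is either homozygous by phenotype or has at least one consistent homozygous assignment, so the count is 2.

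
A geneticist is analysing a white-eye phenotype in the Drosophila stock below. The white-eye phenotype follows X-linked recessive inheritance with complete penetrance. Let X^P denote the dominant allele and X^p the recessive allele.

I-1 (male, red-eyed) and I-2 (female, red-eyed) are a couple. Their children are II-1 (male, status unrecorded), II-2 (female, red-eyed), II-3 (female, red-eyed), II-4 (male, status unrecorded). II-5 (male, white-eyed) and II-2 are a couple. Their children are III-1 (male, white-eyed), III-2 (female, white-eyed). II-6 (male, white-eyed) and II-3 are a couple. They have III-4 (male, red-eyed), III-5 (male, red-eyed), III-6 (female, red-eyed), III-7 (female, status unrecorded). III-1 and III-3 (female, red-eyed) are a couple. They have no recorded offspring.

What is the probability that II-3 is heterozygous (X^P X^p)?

I-1 is red-eyed, so I-1 is X^P Y.
I-2 is red-eyed so carries P and passed p to II-2 (X^P X^p, whose P came from I-1), so I-2 is X^P X^p.
Their cross gives offspring ratios 1/2 X^P X^P : 1/2 X^P X^p. Conditioning on II-3 being red-eyed, P(X^P X^p) = 1/2 / 1 = 1/2 before taking II-3's own offspring into account.
II-6 is white-eyed, so II-6 is X^p Y.
Now use II-3's offspring. Probability of each recorded status — red-eyed son III-4: 1/2 if II-3 is X^P X^p, 1 if X^P X^P; red-eyed son III-5: 1/2 if II-3 is X^P X^p, 1 if X^P X^P; red-eyed daughter III-6: 1/2 if II-3 is X^P X^p, 1 if X^P X^P. (III-7: equally likely either way, so uninformative.)
Bayes: P(X^P X^p) = 1/2·1/8 / (1/2·1/8 + 1/2·1) = 1/9.

1/9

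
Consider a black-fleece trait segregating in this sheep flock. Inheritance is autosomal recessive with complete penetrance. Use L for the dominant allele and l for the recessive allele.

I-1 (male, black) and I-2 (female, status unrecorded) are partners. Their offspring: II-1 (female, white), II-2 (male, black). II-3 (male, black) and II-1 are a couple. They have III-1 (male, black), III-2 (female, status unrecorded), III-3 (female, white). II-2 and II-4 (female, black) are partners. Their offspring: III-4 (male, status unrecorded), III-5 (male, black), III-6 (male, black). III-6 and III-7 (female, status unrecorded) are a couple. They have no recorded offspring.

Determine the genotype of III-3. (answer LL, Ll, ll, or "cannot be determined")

Ll

From phenotype alone, III-3 is LL or Ll.
III-3 is white so carries L and received l from II-3 (ll), so III-3 is Ll.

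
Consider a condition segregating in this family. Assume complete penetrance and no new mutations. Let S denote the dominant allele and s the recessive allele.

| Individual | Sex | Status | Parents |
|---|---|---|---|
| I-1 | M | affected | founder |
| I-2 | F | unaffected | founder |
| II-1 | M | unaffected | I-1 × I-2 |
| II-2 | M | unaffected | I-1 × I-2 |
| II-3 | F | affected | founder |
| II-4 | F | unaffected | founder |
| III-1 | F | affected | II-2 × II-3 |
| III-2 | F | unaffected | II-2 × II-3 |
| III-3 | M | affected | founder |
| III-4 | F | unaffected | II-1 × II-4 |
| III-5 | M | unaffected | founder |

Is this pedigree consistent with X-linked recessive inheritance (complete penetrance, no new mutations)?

Under X-linked recessive, III-1 (affected, female) cannot arise from II-2 (unaffected) × II-3 (affected).

No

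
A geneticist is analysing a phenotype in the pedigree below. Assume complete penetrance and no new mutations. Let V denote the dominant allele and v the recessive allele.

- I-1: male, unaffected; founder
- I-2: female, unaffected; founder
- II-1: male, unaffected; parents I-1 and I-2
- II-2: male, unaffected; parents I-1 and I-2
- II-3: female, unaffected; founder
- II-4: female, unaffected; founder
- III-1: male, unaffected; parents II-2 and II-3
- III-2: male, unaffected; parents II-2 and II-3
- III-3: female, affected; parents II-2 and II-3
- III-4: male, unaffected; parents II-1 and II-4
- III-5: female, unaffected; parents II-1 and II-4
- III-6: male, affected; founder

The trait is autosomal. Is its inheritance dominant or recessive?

II-2 and II-3 are both unaffected yet have an affected child III-3. Under dominance, an affected child requires at least one affected parent, so the trait cannot be dominant.

recessive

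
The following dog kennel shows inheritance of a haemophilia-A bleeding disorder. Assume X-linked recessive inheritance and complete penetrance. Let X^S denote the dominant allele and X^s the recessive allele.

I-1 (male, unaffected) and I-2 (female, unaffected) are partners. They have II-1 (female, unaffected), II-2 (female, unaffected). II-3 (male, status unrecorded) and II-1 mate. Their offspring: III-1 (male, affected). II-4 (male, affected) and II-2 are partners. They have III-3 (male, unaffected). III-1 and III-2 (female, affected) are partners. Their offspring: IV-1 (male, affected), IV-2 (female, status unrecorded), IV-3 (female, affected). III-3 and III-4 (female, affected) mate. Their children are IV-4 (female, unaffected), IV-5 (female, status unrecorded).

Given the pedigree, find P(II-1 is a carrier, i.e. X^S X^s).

II-1 is unaffected so carries S and passed s to III-1 (X^s Y), so II-1 is X^S X^s, giving P(X^S X^s) = 1.

1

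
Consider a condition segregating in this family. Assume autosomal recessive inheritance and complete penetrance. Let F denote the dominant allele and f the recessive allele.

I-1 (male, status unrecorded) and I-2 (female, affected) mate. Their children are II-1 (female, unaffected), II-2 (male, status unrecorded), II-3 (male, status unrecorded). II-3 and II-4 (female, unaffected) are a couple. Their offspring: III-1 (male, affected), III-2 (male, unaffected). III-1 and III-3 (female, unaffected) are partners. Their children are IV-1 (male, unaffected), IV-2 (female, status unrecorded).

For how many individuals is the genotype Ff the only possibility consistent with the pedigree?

Obligate heterozygotes: II-1 is unaffected so carries F and received f from I-2 (ff), so II-1 is Ff; II-4 is unaffected so carries F and passed f to III-1 (ff), so II-4 is Ff; IV-1 is unaffected so carries F and received f from III-1 (ff), so IV-1 is Ff.
Every other individual is either homozygous by phenotype or has at least one consistent homozygous assignment, so the count is 3.

3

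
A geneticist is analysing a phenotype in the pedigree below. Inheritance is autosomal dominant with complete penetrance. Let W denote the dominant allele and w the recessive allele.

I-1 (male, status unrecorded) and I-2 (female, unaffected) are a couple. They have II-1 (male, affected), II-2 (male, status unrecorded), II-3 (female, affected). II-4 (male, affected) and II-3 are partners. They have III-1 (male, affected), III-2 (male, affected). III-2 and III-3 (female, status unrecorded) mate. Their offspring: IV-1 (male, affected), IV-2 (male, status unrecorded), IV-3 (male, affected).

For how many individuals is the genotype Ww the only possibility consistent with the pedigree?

Obligate heterozygotes: II-1 is affected so carries W and received w from I-2 (ww), so II-1 is Ww; II-3 is affected so carries W and received w from I-2 (ww), so II-3 is Ww.
Every other individual is either homozygous by phenotype or has at least one consistent homozygous assignment, so the count is 2.

2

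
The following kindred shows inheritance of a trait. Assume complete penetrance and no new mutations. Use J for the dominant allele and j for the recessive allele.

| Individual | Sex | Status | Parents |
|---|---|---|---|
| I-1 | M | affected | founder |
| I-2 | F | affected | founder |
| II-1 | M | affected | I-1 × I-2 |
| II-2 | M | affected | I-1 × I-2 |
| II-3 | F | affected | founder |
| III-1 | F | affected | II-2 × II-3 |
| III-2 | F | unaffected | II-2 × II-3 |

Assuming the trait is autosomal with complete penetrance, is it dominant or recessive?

II-2 and II-3 are both affected yet have an unaffected child III-2. Under a recessive model two affected parents are homozygous and every child would be affected, so the trait cannot be recessive.

dominant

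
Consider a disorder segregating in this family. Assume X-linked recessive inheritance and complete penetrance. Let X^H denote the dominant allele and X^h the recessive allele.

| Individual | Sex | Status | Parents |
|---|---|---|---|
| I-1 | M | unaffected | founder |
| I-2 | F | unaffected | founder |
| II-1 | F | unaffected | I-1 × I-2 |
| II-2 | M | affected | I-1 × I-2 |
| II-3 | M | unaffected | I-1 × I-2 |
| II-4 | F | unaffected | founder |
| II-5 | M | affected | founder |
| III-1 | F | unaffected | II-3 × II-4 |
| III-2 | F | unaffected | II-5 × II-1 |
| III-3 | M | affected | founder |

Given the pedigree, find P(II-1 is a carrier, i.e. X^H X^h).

I-1 is unaffected, so I-1 is X^H Y.
I-2 is unaffected so carries H and passed h to II-2 (X^h Y), so I-2 is X^H X^h.
Their cross gives offspring ratios 1/2 X^H X^H : 1/2 X^H X^h. Conditioning on II-1 being unaffected, P(X^H X^h) = 1/2 / 1 = 1/2 before taking II-1's own offspring into account.
II-5 is affected, so II-5 is X^h Y.
Now use II-1's offspring. Probability of each recorded status — unaffected daughter III-2: 1/2 if II-1 is X^H X^h, 1 if X^H X^H.
Bayes: P(X^H X^h) = 1/2·1/2 / (1/2·1/2 + 1/2·1) = 1/3.

1/3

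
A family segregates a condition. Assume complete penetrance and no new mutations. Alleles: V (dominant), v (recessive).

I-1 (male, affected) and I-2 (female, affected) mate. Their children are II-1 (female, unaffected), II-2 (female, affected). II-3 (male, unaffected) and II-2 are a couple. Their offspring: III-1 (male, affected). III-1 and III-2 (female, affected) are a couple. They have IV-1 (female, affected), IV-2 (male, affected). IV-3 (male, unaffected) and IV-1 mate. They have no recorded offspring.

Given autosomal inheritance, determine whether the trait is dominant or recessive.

I-1 and I-2 are both affected yet have an unaffected child II-1. Under a recessive model two affected parents are homozygous and every child would be affected, so the trait cannot be recessive.

dominant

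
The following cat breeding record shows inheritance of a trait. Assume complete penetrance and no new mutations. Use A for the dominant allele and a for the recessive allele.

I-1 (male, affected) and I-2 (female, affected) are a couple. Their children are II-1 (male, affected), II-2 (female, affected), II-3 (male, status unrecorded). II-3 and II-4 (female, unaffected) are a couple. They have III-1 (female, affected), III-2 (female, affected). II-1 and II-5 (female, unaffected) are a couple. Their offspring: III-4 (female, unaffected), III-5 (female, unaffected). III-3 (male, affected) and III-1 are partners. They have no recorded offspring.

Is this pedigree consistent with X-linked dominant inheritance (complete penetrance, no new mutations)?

No

Under X-linked dominant, III-4 (unaffected, female) cannot arise from II-1 (affected) × II-5 (unaffected).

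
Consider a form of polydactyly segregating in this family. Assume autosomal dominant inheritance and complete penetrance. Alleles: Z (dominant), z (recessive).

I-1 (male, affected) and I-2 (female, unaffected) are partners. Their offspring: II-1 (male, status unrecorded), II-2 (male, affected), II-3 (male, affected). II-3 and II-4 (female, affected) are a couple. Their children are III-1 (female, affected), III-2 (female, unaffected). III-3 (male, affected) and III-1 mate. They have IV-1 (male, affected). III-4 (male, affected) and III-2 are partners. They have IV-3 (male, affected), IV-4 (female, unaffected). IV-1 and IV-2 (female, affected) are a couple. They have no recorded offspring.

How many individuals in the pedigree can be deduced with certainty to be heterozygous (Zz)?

5

Obligate heterozygotes: II-2 is affected so carries Z and received z from I-2 (zz), so II-2 is Zz; II-3 is affected so carries Z and received z from I-2 (zz), so II-3 is Zz; II-4 is affected so carries Z and passed z to III-2 (zz), so II-4 is Zz; III-4 is affected so carries Z and passed z to IV-4 (zz), so III-4 is Zz; IV-3 is affected so carries Z and received z from III-2 (zz), so IV-3 is Zz.
Every other individual is either homozygous by phenotype or has at least one consistent homozygous assignment, so the count is 5.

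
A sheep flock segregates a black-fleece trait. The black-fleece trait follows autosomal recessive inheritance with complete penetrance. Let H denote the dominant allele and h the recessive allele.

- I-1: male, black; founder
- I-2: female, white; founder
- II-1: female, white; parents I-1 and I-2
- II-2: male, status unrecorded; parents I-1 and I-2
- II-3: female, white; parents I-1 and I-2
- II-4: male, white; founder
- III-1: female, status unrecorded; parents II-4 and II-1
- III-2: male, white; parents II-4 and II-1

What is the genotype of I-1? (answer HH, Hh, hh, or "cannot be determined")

I-1 is black, so I-1 is hh.

hh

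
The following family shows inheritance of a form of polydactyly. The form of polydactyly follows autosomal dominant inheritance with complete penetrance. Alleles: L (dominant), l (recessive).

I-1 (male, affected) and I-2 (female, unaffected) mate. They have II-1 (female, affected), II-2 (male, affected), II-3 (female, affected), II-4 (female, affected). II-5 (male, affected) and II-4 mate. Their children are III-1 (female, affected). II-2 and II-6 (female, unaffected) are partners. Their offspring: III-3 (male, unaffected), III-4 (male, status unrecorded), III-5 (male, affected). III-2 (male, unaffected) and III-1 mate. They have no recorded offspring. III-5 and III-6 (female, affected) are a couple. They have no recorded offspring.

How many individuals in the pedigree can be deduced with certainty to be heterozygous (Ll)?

5

Obligate heterozygotes: II-1 is affected so carries L and received l from I-2 (ll), so II-1 is Ll; II-2 is affected so carries L and received l from I-2 (ll), so II-2 is Ll; II-3 is affected so carries L and received l from I-2 (ll), so II-3 is Ll; II-4 is affected so carries L and received l from I-2 (ll), so II-4 is Ll; III-5 is affected so carries L and received l from II-6 (ll), so III-5 is Ll.
Every other individual is either homozygous by phenotype or has at least one consistent homozygous assignment, so the count is 5.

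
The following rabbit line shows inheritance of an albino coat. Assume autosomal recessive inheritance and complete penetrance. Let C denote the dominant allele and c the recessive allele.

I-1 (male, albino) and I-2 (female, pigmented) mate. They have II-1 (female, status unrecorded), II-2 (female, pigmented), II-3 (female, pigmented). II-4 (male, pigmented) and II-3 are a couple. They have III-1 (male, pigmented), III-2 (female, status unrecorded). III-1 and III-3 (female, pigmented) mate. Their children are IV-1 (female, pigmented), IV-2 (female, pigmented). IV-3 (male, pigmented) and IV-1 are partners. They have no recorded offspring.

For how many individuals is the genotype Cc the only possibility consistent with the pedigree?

Obligate heterozygotes: II-2 is pigmented so carries C and received c from I-1 (cc), so II-2 is Cc; II-3 is pigmented so carries C and received c from I-1 (cc), so II-3 is Cc.
Every other individual is either homozygous by phenotype or has at least one consistent homozygous assignment, so the count is 2.

2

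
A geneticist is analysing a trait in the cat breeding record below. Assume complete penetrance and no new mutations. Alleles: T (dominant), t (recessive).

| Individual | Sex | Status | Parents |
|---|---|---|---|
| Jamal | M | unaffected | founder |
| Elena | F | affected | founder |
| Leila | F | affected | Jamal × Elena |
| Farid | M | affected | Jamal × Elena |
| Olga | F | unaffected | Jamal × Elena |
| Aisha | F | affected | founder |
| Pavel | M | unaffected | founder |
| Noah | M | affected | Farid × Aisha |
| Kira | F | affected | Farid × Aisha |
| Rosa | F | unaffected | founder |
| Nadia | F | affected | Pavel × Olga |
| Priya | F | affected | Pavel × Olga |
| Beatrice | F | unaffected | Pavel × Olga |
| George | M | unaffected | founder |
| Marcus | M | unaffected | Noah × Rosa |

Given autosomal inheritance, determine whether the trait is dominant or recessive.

recessive

Pavel and Olga are both unaffected yet have an affected child Nadia. Under dominance, an affected child requires at least one affected parent, so the trait cannot be dominant.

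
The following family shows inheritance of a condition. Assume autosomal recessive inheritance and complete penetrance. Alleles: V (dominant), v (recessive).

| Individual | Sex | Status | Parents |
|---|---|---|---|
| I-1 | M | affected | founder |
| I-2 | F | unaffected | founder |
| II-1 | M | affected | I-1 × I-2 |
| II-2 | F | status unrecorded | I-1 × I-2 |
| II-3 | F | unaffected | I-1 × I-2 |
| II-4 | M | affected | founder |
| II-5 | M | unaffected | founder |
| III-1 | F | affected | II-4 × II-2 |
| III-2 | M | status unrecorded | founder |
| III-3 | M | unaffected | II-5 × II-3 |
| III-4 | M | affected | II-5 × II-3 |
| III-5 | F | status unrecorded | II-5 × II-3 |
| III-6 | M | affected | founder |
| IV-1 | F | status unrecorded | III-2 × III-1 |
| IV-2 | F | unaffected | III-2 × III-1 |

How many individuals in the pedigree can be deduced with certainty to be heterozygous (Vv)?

4

Obligate heterozygotes: I-2 is unaffected so carries V and passed v to II-1 (vv), so I-2 is Vv; II-3 is unaffected so carries V and received v from I-1 (vv), so II-3 is Vv; II-5 is unaffected so carries V and passed v to III-4 (vv), so II-5 is Vv; IV-2 is unaffected so carries V and received v from III-1 (vv), so IV-2 is Vv.
Every other individual is either homozygous by phenotype or has at least one consistent homozygous assignment, so the count is 4.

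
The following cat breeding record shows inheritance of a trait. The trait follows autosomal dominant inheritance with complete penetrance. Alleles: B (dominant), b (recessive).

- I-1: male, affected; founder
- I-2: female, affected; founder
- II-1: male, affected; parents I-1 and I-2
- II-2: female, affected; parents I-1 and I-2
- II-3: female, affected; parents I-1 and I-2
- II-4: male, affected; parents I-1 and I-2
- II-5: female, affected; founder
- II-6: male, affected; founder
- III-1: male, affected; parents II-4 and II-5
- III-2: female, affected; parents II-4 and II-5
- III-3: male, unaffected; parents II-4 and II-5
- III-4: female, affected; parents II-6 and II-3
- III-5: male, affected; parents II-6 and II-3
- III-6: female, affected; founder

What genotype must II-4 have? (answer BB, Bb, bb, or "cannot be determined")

From phenotype alone, II-4 is BB or Bb.
II-4 is affected so carries B and passed b to III-3 (bb), so II-4 is Bb.

Bb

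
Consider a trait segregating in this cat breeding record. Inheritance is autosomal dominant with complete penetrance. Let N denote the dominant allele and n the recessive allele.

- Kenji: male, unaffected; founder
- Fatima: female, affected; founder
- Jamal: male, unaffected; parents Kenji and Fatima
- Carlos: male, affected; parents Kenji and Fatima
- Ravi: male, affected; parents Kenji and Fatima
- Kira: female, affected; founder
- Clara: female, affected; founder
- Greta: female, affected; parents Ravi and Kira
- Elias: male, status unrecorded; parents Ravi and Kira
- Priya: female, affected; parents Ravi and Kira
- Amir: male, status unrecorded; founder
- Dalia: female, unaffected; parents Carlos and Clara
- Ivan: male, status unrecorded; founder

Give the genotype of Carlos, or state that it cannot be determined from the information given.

From phenotype alone, Carlos is NN or Nn.
Carlos is affected so carries N and received n from Kenji (nn), so Carlos is Nn.

Nn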